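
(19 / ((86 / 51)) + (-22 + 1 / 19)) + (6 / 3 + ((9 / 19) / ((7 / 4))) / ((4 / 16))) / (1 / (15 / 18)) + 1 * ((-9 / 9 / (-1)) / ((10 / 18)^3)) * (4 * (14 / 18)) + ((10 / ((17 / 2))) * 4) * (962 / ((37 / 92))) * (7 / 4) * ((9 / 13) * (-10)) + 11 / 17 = -9943418439791 / 72917250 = -136365.79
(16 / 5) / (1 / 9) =28.80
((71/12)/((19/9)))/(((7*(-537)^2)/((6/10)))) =71/85229060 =0.00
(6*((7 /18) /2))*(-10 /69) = -35 /207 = -0.17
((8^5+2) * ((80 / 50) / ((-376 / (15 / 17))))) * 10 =-983100 / 799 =-1230.41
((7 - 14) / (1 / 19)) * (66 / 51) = -2926 / 17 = -172.12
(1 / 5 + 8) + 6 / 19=809 / 95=8.52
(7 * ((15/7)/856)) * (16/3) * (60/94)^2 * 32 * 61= 17568000/236363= 74.33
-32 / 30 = -16 / 15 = -1.07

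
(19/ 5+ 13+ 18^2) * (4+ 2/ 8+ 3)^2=179133/ 10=17913.30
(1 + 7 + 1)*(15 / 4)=135 / 4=33.75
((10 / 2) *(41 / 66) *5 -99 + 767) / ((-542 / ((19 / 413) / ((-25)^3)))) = 857147 / 230841187500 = 0.00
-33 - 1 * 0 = -33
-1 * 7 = -7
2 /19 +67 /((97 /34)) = 43476 /1843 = 23.59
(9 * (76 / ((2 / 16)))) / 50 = 109.44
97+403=500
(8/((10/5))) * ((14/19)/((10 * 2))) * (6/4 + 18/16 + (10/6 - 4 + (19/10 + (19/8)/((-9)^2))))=12593/38475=0.33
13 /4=3.25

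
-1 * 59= -59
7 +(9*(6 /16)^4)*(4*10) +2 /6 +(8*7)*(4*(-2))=-665929 /1536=-433.55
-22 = -22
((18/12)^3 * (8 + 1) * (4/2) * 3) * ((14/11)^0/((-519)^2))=81/119716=0.00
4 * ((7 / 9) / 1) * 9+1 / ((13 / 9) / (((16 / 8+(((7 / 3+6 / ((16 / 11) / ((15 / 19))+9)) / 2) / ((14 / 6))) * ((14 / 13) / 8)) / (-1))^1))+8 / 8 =66654667 / 2418728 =27.56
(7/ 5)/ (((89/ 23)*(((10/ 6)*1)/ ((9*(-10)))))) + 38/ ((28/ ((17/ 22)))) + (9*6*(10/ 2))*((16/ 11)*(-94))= -36934.85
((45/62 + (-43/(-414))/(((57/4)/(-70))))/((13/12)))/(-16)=-157715/12679992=-0.01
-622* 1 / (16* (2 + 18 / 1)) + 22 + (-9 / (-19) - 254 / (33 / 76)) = -56624597 / 100320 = -564.44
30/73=0.41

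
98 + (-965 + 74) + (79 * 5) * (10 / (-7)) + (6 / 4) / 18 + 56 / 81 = -1356.51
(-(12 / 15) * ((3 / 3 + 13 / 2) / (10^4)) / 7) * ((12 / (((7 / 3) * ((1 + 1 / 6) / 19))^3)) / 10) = -90003798 / 2573571875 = -0.03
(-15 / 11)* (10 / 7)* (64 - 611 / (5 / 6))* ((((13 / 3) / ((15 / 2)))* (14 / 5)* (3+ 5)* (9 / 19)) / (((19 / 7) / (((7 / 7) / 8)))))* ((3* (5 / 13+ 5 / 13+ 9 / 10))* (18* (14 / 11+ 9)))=340803.92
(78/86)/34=39/1462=0.03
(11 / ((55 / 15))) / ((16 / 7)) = 21 / 16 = 1.31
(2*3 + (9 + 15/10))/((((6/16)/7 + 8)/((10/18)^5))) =87500/807003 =0.11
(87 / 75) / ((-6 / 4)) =-58 / 75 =-0.77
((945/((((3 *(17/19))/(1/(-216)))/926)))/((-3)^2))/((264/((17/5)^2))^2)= -302537627/940896000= -0.32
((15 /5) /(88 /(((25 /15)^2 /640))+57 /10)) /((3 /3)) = 10 /67603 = 0.00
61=61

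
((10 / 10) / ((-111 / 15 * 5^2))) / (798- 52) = -1 / 138010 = -0.00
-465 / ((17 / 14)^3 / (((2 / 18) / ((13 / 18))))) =-2551920 / 63869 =-39.96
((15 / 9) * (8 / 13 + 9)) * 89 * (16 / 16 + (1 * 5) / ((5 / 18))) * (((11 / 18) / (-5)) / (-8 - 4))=2325125 / 8424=276.01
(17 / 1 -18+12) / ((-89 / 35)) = -385 / 89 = -4.33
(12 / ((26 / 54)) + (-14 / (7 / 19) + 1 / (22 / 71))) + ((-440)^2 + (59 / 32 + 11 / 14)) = 6201163923 / 32032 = 193592.78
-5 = -5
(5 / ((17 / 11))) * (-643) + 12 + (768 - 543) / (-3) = -36436 / 17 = -2143.29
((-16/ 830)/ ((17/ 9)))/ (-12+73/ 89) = 6408/ 7019725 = 0.00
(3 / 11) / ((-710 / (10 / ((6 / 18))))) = -9 / 781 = -0.01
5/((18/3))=5/6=0.83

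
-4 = -4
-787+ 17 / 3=-2344 / 3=-781.33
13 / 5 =2.60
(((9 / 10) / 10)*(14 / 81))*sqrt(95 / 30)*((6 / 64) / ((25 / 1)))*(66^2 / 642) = 0.00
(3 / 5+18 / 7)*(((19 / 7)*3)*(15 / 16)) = 18981 / 784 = 24.21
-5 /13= -0.38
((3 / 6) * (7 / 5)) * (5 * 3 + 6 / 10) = 273 / 25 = 10.92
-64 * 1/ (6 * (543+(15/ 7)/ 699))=-26096/ 1328457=-0.02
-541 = -541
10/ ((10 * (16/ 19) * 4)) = 19/ 64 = 0.30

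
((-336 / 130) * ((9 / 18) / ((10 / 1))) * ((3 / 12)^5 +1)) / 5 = -861 / 33280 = -0.03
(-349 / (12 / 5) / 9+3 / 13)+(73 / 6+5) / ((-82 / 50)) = -1519351 / 57564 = -26.39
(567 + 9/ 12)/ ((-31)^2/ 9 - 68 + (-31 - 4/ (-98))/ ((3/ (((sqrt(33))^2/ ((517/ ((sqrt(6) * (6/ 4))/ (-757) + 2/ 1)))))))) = 20943718929022795353/ 1381874706511404190 - 1459482211474371 * sqrt(6)/ 2763749413022808380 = 15.15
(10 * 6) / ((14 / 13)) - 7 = 341 / 7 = 48.71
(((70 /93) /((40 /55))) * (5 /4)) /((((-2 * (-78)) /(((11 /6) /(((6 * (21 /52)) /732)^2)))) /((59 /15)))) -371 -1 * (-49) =1624797943 /316386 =5135.49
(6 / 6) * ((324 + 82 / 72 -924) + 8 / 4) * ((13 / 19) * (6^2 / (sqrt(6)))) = -279331 * sqrt(6) / 114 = -6001.92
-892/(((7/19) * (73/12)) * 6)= -33896/511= -66.33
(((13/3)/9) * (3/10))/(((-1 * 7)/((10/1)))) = -0.21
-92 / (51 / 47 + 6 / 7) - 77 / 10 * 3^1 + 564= 3153671 / 6390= 493.53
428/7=61.14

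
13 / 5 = 2.60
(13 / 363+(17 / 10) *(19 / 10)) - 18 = -534851 / 36300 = -14.73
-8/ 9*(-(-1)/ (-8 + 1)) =8/ 63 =0.13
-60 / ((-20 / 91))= 273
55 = 55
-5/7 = -0.71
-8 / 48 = -0.17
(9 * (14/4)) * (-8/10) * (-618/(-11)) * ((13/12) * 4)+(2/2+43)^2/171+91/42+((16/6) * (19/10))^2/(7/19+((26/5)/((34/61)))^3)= -6121.53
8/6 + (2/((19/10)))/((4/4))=136/57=2.39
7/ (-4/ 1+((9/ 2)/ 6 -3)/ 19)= -532/ 313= -1.70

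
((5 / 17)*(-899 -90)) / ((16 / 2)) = -4945 / 136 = -36.36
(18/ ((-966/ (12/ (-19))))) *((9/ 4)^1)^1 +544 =1664177/ 3059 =544.03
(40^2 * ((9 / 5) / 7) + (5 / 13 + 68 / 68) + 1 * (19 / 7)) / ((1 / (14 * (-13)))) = -75626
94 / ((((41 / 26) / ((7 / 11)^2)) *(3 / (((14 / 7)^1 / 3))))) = 239512 / 44649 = 5.36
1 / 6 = 0.17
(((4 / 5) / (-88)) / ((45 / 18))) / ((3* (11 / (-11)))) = 1 / 825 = 0.00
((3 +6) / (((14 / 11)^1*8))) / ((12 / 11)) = 363 / 448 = 0.81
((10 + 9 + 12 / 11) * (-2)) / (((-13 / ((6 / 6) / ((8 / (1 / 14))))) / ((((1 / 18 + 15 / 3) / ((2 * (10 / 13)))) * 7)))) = 20111 / 31680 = 0.63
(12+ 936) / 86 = 474 / 43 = 11.02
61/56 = 1.09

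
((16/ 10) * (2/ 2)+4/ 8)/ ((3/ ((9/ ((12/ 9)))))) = 189/ 40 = 4.72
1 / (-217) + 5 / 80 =201 / 3472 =0.06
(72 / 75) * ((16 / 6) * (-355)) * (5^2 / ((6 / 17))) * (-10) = 1931200 / 3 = 643733.33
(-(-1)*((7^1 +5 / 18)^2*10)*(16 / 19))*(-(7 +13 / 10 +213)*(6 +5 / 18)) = -8582868218 / 13851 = -619656.94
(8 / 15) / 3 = 8 / 45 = 0.18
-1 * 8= -8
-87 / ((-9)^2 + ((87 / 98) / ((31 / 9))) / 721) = -63521542 / 59141007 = -1.07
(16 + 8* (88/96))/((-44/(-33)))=35/2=17.50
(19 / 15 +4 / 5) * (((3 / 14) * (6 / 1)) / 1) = 93 / 35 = 2.66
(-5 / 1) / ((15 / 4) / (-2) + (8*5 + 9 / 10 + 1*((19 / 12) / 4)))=-1200 / 9461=-0.13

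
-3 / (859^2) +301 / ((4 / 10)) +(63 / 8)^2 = 38464998457 / 47224384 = 814.52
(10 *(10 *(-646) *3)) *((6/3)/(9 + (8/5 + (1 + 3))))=-1938000/73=-26547.95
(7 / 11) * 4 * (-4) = -112 / 11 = -10.18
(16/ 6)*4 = 32/ 3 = 10.67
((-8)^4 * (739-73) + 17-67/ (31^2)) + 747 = 2622280633/ 961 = 2728699.93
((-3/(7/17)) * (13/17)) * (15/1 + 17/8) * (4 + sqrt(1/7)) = -5343/14- 5343 * sqrt(7)/392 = -417.70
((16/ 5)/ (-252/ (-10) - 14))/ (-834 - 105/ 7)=-2/ 5943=-0.00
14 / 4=7 / 2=3.50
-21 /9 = -7 /3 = -2.33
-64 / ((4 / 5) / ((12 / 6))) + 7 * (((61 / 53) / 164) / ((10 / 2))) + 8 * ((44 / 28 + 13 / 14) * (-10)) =-15645173 / 43460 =-359.99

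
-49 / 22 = -2.23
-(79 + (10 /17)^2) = -22931 /289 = -79.35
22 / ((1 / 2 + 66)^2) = 88 / 17689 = 0.00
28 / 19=1.47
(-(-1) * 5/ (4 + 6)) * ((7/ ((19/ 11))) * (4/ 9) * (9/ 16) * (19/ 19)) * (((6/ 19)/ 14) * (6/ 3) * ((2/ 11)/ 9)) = 1/ 2166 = 0.00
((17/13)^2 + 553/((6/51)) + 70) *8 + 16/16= 6452197/169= 38178.68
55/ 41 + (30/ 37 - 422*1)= -419.85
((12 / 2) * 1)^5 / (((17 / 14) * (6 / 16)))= 290304 / 17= 17076.71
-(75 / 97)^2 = -5625 / 9409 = -0.60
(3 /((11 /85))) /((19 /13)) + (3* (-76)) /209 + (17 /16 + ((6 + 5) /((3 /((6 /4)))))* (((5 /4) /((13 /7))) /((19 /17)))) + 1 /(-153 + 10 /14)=2623967 /137104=19.14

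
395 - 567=-172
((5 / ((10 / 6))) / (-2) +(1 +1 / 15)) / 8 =-13 / 240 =-0.05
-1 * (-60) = 60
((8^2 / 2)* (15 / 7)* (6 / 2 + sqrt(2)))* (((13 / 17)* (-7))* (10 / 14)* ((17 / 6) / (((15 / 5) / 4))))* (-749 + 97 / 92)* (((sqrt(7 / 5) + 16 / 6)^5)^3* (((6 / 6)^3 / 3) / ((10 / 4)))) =9541792* (sqrt(2) + 3)* (3* sqrt(35) + 40)^15 / 42300549810791015625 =263765804318946.58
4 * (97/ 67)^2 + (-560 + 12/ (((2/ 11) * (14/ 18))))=-14666962/ 31423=-466.76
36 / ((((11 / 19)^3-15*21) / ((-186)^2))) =-4271291352 / 1079627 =-3956.27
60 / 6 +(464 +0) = 474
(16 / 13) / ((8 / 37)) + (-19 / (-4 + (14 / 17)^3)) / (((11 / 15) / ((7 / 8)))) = 79174517 / 6447584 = 12.28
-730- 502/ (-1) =-228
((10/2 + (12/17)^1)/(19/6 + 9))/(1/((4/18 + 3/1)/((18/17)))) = 2813/1971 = 1.43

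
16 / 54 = 8 / 27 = 0.30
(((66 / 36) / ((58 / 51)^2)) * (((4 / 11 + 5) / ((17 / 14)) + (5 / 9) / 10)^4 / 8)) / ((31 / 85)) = 256857968708253125 / 1321093044919296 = 194.43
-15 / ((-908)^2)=-0.00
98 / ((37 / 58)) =5684 / 37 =153.62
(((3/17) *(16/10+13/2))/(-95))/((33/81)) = -6561/177650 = -0.04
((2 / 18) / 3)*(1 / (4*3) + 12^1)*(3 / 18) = 0.07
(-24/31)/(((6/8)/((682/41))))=-704/41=-17.17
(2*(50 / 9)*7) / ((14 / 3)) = 50 / 3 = 16.67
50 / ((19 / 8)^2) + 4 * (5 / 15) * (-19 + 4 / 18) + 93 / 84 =-4111651 / 272916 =-15.07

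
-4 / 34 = -2 / 17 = -0.12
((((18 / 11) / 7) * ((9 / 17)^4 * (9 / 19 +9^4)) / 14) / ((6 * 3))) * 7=408973374 / 122191223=3.35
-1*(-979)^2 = -958441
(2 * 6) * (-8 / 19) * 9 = -864 / 19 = -45.47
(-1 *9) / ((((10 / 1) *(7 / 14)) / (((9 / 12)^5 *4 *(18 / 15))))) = -6561 / 3200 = -2.05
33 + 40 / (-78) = 1267 / 39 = 32.49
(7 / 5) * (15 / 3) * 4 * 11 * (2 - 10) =-2464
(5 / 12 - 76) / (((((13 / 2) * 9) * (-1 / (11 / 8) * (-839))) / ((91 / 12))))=-69839 / 4349376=-0.02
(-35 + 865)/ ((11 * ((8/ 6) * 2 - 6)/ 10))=-226.36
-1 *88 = -88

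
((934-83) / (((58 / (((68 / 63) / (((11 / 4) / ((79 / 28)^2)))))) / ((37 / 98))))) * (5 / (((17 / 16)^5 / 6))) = 515140136468480 / 1343376736779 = 383.47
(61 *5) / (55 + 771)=305 / 826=0.37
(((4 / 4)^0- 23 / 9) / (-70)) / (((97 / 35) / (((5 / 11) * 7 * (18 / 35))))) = 14 / 1067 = 0.01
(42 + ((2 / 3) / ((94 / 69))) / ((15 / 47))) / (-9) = -653 / 135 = -4.84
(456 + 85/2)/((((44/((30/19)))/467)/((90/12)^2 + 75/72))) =478617.39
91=91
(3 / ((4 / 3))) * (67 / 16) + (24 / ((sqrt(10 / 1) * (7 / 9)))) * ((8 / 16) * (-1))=4.54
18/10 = 9/5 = 1.80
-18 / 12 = -3 / 2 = -1.50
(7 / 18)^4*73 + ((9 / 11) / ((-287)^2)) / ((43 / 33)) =620796489043 / 371811030192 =1.67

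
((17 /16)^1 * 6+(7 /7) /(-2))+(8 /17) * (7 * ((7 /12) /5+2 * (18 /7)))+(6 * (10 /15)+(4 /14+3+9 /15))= 443911 /14280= 31.09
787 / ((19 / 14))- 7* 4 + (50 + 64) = 12652 / 19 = 665.89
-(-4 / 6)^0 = -1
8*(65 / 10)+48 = 100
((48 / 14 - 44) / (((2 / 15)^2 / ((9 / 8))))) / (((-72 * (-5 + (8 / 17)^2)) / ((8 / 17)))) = -271575 / 77336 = -3.51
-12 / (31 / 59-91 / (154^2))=-2398704 / 104261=-23.01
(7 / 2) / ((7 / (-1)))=-1 / 2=-0.50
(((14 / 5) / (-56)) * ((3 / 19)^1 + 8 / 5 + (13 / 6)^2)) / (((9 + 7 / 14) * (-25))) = 22067 / 16245000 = 0.00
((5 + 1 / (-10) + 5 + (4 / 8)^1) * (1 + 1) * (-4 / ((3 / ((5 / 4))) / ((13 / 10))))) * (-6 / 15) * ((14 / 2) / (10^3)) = 0.13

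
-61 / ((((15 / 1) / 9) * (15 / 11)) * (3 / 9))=-2013 / 25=-80.52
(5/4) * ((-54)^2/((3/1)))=1215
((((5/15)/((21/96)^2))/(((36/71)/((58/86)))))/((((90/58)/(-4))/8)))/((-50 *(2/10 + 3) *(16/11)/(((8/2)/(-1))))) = -3.28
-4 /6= -2 /3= -0.67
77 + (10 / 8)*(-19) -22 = 125 / 4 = 31.25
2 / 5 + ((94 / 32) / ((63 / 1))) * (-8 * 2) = -0.35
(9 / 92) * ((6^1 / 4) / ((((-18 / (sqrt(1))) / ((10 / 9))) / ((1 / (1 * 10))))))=-1 / 1104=-0.00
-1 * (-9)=9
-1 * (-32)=32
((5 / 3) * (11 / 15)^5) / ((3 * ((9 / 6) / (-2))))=-644204 / 4100625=-0.16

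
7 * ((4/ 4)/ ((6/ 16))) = 56/ 3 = 18.67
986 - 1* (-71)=1057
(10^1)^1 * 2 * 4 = 80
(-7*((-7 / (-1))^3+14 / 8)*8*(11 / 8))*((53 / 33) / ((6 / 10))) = -71056.81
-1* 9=-9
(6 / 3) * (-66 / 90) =-22 / 15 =-1.47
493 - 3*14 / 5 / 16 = 19699 / 40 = 492.48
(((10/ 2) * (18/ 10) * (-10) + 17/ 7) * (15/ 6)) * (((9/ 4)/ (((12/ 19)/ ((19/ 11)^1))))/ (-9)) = 1106465/ 7392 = 149.68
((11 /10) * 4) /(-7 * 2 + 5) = -22 /45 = -0.49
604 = 604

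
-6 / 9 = -2 / 3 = -0.67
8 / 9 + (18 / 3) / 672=905 / 1008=0.90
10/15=2/3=0.67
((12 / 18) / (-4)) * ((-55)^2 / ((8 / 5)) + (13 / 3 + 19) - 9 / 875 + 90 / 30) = -40255909 / 126000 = -319.49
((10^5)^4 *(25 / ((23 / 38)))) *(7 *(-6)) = -3990000000000000000000000 / 23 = -173478260869565217391304.30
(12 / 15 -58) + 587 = 2649 / 5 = 529.80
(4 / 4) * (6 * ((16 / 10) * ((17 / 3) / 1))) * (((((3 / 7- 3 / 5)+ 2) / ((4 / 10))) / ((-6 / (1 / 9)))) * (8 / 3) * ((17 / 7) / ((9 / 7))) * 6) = -139.18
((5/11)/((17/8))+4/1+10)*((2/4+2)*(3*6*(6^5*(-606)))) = -563632940160/187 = -3014079893.90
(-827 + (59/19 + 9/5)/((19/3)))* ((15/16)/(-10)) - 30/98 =218360139/2830240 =77.15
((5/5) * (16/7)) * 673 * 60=646080/7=92297.14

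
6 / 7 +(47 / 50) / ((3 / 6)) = 479 / 175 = 2.74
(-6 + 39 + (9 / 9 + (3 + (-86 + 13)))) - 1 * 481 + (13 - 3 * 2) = -510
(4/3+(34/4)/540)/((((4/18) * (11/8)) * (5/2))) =1457/825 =1.77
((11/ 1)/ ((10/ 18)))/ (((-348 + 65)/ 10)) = -198/ 283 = -0.70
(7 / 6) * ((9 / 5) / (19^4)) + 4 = 5212861 / 1303210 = 4.00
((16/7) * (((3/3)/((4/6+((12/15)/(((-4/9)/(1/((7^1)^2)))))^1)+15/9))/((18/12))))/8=35/422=0.08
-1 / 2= -0.50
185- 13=172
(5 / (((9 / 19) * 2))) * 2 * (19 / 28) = 1805 / 252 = 7.16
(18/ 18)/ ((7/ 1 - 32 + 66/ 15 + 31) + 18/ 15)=5/ 58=0.09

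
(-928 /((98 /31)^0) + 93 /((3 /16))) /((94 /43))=-9288 /47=-197.62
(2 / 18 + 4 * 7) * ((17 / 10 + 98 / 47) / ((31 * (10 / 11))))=1650319 / 437100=3.78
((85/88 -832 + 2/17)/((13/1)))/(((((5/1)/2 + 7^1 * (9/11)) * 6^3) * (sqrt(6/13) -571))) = 0.00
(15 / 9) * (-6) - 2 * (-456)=902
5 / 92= 0.05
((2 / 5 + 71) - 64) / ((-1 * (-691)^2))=-0.00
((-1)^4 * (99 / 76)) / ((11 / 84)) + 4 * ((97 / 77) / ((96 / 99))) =16113 / 1064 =15.14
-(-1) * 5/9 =5/9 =0.56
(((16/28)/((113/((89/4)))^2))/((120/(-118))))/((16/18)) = -1402017/57205120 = -0.02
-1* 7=-7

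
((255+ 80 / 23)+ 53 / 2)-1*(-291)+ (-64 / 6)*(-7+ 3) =85373 / 138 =618.64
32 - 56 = -24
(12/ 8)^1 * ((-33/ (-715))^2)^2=243/ 35701250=0.00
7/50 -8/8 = -43/50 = -0.86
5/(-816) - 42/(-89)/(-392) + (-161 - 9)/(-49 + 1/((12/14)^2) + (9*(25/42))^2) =15232487677/1698457488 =8.97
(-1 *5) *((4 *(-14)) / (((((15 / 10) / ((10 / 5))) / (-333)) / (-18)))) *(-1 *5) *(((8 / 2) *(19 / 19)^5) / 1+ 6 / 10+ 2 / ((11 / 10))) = -789929280 / 11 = -71811752.73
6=6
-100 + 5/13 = -1295/13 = -99.62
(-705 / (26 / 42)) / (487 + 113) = -987 / 520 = -1.90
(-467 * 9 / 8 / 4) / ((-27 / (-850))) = -198475 / 48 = -4134.90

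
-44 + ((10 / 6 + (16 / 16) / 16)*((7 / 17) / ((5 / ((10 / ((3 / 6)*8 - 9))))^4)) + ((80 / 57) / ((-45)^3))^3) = -838202260331619940157 / 19057946320772015625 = -43.98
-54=-54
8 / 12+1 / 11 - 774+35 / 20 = -101837 / 132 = -771.49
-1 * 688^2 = -473344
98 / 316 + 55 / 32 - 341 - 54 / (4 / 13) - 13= -1333447 / 2528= -527.47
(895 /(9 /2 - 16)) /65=-1.20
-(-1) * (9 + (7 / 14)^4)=145 / 16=9.06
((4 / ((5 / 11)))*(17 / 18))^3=52313624 / 91125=574.09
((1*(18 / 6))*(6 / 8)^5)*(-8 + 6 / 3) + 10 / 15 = -5537 / 1536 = -3.60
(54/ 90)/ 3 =1/ 5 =0.20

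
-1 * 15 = -15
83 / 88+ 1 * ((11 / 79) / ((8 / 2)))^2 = 1037337 / 1098416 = 0.94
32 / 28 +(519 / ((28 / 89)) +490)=59943 / 28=2140.82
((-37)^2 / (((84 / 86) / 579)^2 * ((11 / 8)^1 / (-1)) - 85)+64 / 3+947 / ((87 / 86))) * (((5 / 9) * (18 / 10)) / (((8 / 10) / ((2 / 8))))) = 399536167559865 / 1358183530244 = 294.17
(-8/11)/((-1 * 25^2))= 8/6875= 0.00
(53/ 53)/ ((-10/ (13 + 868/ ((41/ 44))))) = -7745/ 82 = -94.45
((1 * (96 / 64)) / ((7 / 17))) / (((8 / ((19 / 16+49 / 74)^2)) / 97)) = 5931576675 / 39251968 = 151.12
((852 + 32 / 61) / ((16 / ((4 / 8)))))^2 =169026001 / 238144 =709.76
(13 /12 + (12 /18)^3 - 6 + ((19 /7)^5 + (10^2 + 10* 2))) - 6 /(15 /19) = 2315277667 /9075780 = 255.11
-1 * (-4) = 4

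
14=14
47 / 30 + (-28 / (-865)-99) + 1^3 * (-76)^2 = 29471929 / 5190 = 5678.60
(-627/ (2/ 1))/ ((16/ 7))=-4389/ 32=-137.16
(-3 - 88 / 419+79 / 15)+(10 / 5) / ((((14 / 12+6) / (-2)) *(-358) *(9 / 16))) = 99625502 / 48375645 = 2.06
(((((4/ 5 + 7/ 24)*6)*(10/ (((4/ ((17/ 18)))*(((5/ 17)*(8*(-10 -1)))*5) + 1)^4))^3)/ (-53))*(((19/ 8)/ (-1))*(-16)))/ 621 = -84488774290206903065768174751416900/ 8033642381515563766730907836788300834020793733204822168616864537873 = -0.00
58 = 58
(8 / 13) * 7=56 / 13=4.31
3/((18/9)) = 3/2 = 1.50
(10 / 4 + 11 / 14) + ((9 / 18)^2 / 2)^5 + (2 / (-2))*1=524295 / 229376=2.29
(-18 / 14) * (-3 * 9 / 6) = 81 / 14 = 5.79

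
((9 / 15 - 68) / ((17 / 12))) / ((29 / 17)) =-4044 / 145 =-27.89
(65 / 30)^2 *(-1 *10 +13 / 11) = -16393 / 396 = -41.40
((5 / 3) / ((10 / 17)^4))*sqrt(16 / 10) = 83521*sqrt(10) / 15000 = 17.61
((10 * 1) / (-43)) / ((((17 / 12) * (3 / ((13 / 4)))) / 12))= -2.13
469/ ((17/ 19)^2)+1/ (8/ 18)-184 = 467133/ 1156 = 404.09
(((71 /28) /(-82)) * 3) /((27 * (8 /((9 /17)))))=-71 /312256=-0.00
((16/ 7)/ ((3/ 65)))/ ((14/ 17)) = 8840/ 147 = 60.14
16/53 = 0.30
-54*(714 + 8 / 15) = -192924 / 5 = -38584.80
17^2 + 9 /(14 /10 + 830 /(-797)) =314.10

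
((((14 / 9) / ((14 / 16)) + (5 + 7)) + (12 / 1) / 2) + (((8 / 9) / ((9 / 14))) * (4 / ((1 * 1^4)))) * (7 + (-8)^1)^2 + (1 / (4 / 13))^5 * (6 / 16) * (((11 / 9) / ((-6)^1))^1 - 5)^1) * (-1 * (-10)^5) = -2829414990625 / 41472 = -68224705.60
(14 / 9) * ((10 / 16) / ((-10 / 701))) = -4907 / 72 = -68.15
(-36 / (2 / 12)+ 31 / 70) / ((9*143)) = -15089 / 90090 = -0.17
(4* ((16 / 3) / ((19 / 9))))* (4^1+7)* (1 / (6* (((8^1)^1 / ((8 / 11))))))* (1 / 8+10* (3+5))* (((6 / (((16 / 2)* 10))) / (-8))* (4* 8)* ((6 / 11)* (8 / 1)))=-184608 / 1045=-176.66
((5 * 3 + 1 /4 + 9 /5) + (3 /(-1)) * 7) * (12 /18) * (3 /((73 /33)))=-2607 /730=-3.57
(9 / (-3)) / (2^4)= -3 / 16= -0.19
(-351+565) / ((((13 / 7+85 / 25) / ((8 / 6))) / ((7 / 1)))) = 26215 / 69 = 379.93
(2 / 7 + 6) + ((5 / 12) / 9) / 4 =19043 / 3024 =6.30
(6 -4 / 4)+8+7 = 20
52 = 52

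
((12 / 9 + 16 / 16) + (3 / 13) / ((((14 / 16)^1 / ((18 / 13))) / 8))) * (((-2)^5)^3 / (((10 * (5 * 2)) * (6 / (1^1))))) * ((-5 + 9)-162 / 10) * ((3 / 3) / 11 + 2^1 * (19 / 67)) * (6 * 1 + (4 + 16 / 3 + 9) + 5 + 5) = 46553709359104 / 588512925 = 79103.97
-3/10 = -0.30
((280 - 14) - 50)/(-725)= -216/725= -0.30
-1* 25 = -25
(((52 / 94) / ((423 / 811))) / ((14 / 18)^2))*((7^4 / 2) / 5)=4649463 / 11045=420.96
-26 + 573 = 547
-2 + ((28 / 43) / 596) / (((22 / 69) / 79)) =-243751 / 140954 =-1.73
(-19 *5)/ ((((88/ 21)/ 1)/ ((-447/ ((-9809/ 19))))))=-19.63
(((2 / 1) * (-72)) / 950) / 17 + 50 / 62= 199643 / 250325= 0.80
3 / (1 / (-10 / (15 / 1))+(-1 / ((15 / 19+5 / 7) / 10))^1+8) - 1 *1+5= -16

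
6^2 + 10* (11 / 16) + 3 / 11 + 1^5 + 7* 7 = 8197 / 88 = 93.15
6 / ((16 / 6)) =9 / 4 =2.25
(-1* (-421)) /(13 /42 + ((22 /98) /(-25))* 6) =3094350 /1879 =1646.81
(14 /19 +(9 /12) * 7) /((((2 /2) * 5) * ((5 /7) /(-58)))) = -18473 /190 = -97.23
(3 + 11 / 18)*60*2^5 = 20800 / 3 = 6933.33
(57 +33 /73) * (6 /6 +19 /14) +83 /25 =1772438 /12775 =138.74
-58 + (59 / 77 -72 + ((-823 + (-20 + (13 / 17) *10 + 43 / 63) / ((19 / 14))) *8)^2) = 28799680213795769 / 650699973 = 44259538.05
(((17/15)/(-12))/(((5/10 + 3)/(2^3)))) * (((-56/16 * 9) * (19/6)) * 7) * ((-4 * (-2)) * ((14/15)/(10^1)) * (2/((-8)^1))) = -31654/1125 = -28.14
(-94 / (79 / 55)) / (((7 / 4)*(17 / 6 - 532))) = 24816 / 351155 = 0.07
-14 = -14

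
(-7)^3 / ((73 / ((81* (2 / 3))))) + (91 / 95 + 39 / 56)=-97894567 / 388360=-252.07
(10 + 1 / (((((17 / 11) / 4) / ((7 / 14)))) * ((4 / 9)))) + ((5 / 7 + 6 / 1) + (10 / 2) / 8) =19279 / 952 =20.25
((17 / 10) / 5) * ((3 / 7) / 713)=51 / 249550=0.00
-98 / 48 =-49 / 24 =-2.04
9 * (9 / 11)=81 / 11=7.36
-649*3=-1947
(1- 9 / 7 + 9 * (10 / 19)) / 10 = 296 / 665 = 0.45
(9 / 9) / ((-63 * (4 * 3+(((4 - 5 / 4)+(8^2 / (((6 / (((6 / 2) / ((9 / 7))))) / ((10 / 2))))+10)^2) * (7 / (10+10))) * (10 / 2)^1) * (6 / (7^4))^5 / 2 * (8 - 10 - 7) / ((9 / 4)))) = 11398895185373143 / 4429791612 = 2573235.08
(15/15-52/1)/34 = -3/2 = -1.50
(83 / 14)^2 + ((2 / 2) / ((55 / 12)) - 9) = 284227 / 10780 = 26.37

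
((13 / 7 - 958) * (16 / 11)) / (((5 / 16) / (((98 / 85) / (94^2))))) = -5996928 / 10327075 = -0.58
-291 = -291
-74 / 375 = -0.20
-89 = -89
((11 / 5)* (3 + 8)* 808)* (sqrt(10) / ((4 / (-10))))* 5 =-244420* sqrt(10) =-772923.91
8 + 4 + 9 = 21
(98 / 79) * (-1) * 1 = -1.24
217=217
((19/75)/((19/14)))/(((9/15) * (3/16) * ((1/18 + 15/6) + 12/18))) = 224/435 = 0.51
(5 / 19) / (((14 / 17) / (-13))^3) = -53969305 / 52136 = -1035.16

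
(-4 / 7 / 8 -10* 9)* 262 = -165191 / 7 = -23598.71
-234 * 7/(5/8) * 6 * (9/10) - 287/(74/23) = -26346817/1850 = -14241.52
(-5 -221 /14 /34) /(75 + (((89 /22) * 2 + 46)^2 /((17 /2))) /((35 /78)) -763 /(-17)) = -314721 /51087064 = -0.01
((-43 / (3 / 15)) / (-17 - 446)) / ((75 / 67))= 2881 / 6945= 0.41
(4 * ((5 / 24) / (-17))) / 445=-1 / 9078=-0.00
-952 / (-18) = 476 / 9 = 52.89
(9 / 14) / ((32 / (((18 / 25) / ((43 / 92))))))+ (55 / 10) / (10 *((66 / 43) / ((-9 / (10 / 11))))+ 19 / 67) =-2841299313 / 659129800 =-4.31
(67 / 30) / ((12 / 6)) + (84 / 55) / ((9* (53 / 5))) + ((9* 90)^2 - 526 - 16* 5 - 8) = 7642979967 / 11660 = 655487.13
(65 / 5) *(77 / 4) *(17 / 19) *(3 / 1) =51051 / 76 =671.72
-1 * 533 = -533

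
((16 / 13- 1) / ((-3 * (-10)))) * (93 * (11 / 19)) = 1023 / 2470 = 0.41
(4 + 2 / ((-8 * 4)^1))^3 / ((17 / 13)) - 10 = 36.68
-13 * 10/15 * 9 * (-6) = 468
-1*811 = -811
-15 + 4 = -11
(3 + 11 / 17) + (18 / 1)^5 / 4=8030726 / 17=472395.65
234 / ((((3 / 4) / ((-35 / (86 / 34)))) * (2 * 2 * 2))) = -23205 / 43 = -539.65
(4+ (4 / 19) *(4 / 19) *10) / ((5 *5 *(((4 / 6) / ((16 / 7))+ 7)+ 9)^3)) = 22173696 / 539482650775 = 0.00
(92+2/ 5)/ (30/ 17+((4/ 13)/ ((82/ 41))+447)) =14586/ 70865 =0.21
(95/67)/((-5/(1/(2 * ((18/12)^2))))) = -38/603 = -0.06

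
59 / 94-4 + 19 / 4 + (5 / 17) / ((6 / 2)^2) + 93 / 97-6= -10130597 / 2790108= -3.63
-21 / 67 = -0.31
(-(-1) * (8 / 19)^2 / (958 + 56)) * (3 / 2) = 16 / 61009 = 0.00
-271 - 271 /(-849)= -229808 /849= -270.68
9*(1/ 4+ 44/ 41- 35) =-49707/ 164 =-303.09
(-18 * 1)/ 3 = -6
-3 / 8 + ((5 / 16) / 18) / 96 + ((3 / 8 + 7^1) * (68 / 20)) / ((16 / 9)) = 1898017 / 138240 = 13.73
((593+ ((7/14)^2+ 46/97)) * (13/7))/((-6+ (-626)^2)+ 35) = 598949/212882796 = 0.00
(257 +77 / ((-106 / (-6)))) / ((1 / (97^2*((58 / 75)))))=7559341144 / 3975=1901721.04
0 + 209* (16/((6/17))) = 28424/3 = 9474.67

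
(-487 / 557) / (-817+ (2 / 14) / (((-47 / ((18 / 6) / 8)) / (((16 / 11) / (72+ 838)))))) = 801916115 / 749337095176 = 0.00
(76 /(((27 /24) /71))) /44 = 10792 /99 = 109.01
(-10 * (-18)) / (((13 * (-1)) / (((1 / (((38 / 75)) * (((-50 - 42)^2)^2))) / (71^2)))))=-3375 / 44600010855296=-0.00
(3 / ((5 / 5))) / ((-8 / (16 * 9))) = -54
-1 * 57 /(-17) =57 /17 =3.35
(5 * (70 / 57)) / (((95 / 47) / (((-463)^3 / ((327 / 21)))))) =-2285793066410 / 118047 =-19363415.13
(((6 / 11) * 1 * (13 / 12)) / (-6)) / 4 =-13 / 528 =-0.02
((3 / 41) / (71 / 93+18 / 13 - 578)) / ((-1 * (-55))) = -3627 / 1569942275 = -0.00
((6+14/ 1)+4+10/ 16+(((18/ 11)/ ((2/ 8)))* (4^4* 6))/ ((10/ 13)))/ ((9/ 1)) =5761619/ 3960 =1454.95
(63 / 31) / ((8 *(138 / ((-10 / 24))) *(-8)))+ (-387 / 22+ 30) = 49830529 / 4015616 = 12.41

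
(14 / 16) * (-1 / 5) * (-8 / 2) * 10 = 7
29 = 29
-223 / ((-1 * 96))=2.32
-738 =-738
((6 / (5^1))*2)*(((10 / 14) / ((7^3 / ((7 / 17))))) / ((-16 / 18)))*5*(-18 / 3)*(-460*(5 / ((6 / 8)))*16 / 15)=-1324800 / 5831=-227.20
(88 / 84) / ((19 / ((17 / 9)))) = 374 / 3591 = 0.10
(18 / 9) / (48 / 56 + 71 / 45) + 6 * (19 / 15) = 32296 / 3835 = 8.42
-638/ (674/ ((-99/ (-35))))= -31581/ 11795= -2.68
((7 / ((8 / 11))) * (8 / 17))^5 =2706784157 / 1419857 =1906.38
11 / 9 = 1.22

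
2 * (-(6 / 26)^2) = -18 / 169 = -0.11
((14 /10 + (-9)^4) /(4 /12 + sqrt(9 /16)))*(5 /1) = 30288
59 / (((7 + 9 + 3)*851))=59 / 16169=0.00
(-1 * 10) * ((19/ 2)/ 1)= -95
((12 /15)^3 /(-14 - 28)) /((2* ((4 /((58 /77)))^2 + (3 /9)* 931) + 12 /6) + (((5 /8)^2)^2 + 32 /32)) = -110231552 /6150832053625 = -0.00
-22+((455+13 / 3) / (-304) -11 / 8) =-2837 / 114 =-24.89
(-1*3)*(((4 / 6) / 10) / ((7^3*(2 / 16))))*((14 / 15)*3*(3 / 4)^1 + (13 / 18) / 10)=-782 / 77175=-0.01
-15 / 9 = -5 / 3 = -1.67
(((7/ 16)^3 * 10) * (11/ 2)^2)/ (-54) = -207515/ 442368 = -0.47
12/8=3/2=1.50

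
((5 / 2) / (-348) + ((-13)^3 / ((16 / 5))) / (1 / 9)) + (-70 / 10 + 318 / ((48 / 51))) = -8140687 / 1392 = -5848.19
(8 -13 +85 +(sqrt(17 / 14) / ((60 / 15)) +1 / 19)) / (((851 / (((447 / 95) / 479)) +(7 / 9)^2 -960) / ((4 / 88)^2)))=12069 * sqrt(238) / 28025249944384 +18356949 / 9508566945416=0.00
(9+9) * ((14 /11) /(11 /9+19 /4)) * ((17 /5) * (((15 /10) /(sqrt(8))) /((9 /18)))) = 115668 * sqrt(2) /11825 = 13.83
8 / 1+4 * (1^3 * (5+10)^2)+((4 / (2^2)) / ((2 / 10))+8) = 921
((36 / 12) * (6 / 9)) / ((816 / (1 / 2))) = 0.00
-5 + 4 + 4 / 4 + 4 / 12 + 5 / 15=2 / 3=0.67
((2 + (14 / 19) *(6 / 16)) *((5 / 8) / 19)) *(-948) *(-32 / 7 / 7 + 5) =-43666065 / 141512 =-308.57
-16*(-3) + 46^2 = 2164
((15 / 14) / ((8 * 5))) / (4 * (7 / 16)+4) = 3 / 644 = 0.00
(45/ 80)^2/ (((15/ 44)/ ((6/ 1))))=891/ 160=5.57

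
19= 19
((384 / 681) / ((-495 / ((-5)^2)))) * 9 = -640 / 2497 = -0.26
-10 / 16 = -5 / 8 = -0.62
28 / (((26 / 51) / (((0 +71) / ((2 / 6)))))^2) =4887771.50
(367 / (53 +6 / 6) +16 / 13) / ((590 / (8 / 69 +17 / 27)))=22687 / 2236572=0.01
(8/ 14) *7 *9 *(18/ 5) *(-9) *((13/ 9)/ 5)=-8424/ 25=-336.96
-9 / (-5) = 9 / 5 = 1.80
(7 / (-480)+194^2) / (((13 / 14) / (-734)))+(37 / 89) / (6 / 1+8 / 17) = -29749798.87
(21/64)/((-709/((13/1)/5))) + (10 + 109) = 26998447/226880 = 119.00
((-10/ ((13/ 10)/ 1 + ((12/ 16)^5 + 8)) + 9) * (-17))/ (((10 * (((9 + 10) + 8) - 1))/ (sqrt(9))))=-6600743/ 4232020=-1.56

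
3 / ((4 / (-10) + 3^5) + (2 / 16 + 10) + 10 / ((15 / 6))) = 40 / 3423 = 0.01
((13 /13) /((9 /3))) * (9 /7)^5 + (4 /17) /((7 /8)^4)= 449299 /285719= 1.57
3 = 3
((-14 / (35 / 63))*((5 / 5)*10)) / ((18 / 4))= -56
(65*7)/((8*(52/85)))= 2975/32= 92.97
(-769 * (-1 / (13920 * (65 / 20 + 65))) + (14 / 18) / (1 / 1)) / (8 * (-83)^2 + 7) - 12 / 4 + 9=5512145057 / 918688680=6.00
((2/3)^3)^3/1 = 0.03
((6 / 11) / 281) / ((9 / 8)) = 16 / 9273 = 0.00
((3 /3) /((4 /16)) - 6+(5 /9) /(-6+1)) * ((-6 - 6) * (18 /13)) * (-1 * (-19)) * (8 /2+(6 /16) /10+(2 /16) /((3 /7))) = 375079 /130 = 2885.22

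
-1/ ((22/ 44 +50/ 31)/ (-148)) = 9176/ 131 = 70.05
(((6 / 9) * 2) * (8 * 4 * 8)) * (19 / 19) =1024 / 3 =341.33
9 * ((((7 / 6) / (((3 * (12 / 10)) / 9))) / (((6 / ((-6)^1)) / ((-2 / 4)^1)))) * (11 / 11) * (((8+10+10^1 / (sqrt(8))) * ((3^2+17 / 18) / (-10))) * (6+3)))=-33831 / 16 - 18795 * sqrt(2) / 64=-2529.75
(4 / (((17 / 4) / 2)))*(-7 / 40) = -28 / 85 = -0.33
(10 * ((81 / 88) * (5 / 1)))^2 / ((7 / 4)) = 4100625 / 3388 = 1210.34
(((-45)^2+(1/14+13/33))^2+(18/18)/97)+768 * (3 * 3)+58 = 85082952684229/20704068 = 4109479.97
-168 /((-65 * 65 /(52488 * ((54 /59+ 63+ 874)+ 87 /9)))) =492989970816 /249275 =1977695.20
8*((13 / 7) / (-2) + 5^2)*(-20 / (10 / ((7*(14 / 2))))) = -18872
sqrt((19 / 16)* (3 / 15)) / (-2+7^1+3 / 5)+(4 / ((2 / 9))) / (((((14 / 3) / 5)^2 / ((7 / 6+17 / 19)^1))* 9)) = sqrt(95) / 112+17625 / 3724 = 4.82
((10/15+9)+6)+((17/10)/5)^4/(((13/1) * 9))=11456333521/731250000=15.67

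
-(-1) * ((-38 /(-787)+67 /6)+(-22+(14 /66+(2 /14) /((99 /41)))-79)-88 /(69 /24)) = -3013630597 /25087986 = -120.12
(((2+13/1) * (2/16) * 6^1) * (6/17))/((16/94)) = 6345/272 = 23.33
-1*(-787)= 787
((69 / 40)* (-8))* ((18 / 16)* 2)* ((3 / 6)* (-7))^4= -1491021 / 320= -4659.44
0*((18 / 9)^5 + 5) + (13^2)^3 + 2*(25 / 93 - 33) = 448887149 / 93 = 4826743.54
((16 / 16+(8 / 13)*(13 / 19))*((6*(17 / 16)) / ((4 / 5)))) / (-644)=-6885 / 391552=-0.02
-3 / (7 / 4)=-12 / 7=-1.71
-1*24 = -24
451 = 451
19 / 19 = 1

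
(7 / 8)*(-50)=-175 / 4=-43.75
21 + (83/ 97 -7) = 1441/ 97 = 14.86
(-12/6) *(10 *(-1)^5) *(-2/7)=-40/7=-5.71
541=541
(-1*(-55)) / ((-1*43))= -55 / 43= -1.28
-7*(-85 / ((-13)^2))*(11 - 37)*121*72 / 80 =-9968.54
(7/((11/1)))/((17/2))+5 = 949/187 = 5.07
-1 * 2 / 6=-1 / 3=-0.33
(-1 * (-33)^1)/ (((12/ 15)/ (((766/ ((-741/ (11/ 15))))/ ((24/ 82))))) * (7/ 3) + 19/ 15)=85502835/ 1414607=60.44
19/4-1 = 15/4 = 3.75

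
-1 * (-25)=25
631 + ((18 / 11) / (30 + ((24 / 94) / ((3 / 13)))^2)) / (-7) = 1675599988 / 2655499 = 630.99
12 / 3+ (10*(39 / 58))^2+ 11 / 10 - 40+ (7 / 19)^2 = 31725591 / 3036010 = 10.45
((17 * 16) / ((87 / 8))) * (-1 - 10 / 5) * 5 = -10880 / 29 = -375.17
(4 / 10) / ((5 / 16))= 32 / 25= 1.28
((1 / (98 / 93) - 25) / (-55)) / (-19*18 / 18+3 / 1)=-2357 / 86240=-0.03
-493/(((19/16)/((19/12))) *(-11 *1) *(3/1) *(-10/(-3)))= 986/165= 5.98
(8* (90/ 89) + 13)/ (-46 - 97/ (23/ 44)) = -43171/ 474014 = -0.09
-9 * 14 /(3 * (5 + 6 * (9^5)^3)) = -42 /1235346792567899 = -0.00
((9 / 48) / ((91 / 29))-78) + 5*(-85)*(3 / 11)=-3104691 / 16016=-193.85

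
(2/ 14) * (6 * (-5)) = -30/ 7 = -4.29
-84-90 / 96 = -84.94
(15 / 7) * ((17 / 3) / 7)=85 / 49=1.73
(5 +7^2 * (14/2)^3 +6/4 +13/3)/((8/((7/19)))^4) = 242277707/3202768896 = 0.08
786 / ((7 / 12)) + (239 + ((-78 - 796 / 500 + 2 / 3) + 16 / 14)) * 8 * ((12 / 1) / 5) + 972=23689772 / 4375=5414.81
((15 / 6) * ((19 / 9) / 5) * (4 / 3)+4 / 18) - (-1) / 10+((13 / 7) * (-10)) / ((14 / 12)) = -187717 / 13230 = -14.19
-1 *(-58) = 58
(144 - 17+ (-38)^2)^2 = 2468041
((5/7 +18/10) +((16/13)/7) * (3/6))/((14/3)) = 1776/3185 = 0.56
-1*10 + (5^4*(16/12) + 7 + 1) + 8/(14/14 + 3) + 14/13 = 32542/39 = 834.41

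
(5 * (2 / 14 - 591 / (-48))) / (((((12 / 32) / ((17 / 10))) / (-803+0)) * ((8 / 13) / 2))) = -82520295 / 112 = -736788.35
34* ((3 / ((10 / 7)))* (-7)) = -2499 / 5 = -499.80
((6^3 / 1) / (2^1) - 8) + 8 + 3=111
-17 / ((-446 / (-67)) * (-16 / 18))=2.87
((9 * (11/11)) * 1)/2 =9/2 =4.50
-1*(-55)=55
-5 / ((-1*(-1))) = -5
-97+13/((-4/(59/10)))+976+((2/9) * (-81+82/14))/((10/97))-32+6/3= 1682983/2520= 667.85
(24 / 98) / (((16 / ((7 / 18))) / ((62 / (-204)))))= -31 / 17136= -0.00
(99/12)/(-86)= -33/344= -0.10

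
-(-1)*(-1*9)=-9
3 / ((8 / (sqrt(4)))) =3 / 4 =0.75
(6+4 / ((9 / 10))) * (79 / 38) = 21.71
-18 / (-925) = 18 / 925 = 0.02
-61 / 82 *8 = -244 / 41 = -5.95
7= 7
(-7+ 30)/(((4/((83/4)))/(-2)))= -1909/8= -238.62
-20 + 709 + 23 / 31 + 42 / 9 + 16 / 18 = 193988 / 279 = 695.30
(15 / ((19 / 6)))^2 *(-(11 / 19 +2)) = -396900 / 6859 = -57.87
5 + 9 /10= 59 /10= 5.90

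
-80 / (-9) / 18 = 40 / 81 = 0.49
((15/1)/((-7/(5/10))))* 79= -1185/14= -84.64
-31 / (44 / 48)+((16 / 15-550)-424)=-166114 / 165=-1006.75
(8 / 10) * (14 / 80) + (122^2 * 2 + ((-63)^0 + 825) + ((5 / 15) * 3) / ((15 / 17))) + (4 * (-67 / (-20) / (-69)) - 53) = 35123391 / 1150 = 30542.08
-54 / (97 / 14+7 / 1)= -252 / 65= -3.88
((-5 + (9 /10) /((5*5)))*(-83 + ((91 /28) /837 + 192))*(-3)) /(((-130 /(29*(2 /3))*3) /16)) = -5253602242 /4080375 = -1287.53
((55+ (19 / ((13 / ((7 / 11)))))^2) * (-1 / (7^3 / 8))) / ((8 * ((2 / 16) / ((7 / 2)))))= -4.56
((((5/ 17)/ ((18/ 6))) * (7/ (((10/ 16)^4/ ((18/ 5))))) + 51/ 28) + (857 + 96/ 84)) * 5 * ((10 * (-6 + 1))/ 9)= -260656271/ 10710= -24337.65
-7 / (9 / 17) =-119 / 9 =-13.22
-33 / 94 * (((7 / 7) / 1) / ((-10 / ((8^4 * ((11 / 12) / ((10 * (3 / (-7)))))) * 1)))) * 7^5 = -1822147712 / 3525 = -516921.34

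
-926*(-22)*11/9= 24899.11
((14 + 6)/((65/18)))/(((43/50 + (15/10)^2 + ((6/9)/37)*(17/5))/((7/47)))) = 5594400/21507811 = 0.26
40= 40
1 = 1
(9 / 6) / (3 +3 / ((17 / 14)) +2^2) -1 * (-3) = 1017 / 322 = 3.16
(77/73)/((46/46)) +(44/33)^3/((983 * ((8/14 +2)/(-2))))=18360209/17437437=1.05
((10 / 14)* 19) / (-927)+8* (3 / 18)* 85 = 735325 / 6489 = 113.32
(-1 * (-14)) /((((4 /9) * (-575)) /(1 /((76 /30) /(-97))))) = 18333 /8740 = 2.10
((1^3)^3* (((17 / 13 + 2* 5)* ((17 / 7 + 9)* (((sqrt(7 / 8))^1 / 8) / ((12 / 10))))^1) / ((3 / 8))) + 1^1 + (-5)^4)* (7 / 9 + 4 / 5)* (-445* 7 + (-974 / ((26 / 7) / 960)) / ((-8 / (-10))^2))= -45814892354 / 117-25615355150* sqrt(14) / 4563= -412584853.08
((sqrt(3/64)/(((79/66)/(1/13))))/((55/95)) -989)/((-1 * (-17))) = -989/17+57 * sqrt(3)/69836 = -58.18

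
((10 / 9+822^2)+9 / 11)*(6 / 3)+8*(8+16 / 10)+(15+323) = 669134396 / 495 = 1351786.66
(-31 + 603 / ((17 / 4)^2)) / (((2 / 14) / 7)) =33761 / 289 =116.82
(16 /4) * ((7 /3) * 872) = 24416 /3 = 8138.67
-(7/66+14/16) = -259/264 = -0.98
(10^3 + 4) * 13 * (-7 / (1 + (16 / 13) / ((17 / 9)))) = -20191444 / 365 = -55319.02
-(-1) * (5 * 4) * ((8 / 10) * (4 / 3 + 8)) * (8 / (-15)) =-3584 / 45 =-79.64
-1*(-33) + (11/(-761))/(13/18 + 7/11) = 6753219/204709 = 32.99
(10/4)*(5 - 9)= -10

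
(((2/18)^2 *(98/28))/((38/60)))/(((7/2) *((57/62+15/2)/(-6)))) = -620/44631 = -0.01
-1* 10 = -10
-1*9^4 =-6561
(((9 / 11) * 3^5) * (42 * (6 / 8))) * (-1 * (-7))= 43839.41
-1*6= -6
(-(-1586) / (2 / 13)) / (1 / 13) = 134017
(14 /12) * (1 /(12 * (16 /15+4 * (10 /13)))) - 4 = -77113 /19392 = -3.98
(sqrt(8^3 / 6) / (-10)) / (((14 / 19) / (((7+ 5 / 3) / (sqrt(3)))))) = -1976 / 315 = -6.27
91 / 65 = 7 / 5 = 1.40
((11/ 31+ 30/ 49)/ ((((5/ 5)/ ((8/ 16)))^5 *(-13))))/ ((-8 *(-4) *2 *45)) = -113/ 139991040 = -0.00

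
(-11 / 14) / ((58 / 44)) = -121 / 203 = -0.60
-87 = -87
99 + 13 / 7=706 / 7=100.86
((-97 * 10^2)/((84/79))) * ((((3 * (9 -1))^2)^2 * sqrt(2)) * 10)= -211866624000 * sqrt(2)/7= -42803521867.86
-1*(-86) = 86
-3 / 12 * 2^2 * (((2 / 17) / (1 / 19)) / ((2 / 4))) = -76 / 17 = -4.47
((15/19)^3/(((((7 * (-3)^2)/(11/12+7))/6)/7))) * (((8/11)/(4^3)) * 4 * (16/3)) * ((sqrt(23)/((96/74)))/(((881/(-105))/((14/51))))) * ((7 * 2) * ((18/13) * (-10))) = 2379562500 * sqrt(23)/773157671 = 14.76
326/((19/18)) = 308.84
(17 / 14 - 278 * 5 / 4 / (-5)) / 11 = 45 / 7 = 6.43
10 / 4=5 / 2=2.50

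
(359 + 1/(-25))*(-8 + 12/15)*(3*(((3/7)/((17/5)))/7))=-415368/2975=-139.62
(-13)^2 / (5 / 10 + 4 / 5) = 130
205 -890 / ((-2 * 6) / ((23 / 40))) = 11887 / 48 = 247.65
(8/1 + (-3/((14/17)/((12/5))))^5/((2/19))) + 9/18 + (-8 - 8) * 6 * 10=-51075359811869/105043750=-486229.40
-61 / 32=-1.91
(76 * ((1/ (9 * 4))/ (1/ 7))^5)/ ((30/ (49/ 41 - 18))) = -220020437/ 18593349120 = -0.01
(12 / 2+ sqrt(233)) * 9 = 54+ 9 * sqrt(233) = 191.38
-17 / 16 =-1.06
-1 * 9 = -9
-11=-11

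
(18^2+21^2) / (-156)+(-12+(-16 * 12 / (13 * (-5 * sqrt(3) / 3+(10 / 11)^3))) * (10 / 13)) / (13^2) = -937433090067 / 188680934884+680279424 * sqrt(3) / 47170233721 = -4.94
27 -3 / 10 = 26.70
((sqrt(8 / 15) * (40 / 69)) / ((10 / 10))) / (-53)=-16 * sqrt(30) / 10971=-0.01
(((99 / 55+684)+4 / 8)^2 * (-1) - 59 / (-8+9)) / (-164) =2872.36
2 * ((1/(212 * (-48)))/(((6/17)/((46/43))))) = -0.00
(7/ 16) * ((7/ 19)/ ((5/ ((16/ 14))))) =7/ 190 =0.04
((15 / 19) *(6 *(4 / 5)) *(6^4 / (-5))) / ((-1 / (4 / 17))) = 373248 / 1615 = 231.11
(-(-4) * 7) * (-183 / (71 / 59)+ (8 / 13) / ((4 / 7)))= -3902276 / 923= -4227.82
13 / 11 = 1.18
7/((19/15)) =105/19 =5.53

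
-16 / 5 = -3.20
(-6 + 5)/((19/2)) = -2/19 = -0.11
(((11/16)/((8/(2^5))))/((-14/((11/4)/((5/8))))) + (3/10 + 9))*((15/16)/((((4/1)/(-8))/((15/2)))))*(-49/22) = 372015/1408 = 264.22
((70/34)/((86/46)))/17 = 805/12427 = 0.06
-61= -61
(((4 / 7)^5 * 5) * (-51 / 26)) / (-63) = 0.01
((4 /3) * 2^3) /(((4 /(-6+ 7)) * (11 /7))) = 56 /33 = 1.70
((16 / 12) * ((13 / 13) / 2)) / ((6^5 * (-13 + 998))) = 1 / 11489040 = 0.00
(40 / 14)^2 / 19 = 400 / 931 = 0.43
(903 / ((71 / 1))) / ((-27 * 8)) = -0.06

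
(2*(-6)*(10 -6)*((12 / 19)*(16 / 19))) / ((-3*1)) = 3072 / 361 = 8.51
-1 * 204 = -204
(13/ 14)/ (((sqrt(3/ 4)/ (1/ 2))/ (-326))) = -2119 * sqrt(3)/ 21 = -174.77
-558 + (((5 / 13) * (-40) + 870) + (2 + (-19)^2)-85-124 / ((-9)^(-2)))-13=-123271 / 13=-9482.38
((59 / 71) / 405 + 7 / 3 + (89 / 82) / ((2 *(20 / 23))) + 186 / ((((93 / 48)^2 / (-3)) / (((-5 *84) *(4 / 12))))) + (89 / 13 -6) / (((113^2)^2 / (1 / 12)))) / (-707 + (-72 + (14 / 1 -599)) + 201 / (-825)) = -1418859167172429973781065 / 93001650818600325677616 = -15.26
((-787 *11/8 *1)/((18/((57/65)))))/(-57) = 8657/9360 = 0.92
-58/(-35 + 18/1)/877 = 58/14909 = 0.00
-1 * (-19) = 19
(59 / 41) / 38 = 59 / 1558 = 0.04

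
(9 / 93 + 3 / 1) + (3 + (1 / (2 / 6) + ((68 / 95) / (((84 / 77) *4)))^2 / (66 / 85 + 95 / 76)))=9.11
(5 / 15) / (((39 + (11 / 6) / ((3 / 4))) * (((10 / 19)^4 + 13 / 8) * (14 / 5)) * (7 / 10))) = 26064200 / 10808853307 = 0.00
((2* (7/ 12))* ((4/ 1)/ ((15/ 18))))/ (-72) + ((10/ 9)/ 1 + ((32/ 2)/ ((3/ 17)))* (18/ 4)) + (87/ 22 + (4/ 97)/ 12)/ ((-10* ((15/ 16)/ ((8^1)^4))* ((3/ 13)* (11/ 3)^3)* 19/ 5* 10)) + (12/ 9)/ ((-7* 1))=3823405298469/ 9444177050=404.84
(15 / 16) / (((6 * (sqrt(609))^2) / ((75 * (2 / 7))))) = 125 / 22736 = 0.01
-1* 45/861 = -15/287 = -0.05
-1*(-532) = 532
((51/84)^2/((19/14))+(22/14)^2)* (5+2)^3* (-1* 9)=-1286145/152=-8461.48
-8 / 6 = -1.33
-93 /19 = -4.89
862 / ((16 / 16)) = 862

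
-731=-731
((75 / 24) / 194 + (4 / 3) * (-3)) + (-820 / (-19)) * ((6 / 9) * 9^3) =618385563 / 29488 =20970.75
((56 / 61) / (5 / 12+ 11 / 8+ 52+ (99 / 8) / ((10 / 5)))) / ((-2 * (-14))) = 96 / 175619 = 0.00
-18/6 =-3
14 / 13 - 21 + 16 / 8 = -233 / 13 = -17.92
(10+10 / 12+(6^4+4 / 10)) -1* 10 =38917 / 30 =1297.23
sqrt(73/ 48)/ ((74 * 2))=sqrt(219)/ 1776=0.01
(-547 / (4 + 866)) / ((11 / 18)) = -1641 / 1595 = -1.03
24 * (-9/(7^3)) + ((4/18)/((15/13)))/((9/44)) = 129952/416745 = 0.31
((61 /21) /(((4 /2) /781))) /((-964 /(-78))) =619333 /6748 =91.78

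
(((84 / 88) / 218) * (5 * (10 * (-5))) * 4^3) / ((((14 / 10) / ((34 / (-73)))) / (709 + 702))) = 2878440000 / 87527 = 32886.31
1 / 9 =0.11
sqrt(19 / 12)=sqrt(57) / 6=1.26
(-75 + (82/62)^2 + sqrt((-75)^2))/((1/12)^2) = 242064/961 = 251.89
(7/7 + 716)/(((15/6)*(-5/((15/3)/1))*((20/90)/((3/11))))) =-19359/55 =-351.98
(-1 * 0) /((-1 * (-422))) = 0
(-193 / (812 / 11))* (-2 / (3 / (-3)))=-2123 / 406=-5.23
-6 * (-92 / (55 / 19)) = 10488 / 55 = 190.69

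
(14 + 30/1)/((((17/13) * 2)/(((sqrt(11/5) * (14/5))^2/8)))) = 77077/2125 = 36.27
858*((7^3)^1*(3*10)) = 8828820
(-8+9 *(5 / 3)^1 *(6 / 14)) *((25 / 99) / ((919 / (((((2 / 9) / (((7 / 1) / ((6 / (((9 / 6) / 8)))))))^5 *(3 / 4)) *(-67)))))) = 449629388800 / 19153032843357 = 0.02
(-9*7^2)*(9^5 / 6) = -8680203 / 2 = -4340101.50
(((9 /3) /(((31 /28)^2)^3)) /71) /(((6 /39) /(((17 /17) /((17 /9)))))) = 84571748352 /1071216942967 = 0.08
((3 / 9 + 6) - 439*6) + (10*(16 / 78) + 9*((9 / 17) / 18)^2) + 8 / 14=-276143305 / 105196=-2625.04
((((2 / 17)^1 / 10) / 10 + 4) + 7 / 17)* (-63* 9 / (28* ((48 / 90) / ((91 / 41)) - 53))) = 7540533 / 4451960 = 1.69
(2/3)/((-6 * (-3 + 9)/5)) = -5/54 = -0.09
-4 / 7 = -0.57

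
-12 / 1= -12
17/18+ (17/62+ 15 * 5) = 21265/279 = 76.22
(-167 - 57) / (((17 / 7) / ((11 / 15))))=-17248 / 255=-67.64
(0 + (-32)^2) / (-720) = -64 / 45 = -1.42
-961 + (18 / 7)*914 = 9725 / 7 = 1389.29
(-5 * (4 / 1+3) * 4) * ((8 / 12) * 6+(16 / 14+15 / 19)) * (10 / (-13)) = 157800 / 247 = 638.87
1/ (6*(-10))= -1/ 60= -0.02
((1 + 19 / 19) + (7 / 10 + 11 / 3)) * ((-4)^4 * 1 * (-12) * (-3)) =58675.20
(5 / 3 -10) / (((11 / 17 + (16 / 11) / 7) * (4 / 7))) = -17.06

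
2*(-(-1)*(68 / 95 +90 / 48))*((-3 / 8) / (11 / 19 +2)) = -5907 / 7840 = -0.75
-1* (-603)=603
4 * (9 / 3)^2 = 36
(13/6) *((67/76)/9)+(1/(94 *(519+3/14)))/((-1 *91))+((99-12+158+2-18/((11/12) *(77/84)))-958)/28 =-133521259264529/5146184907864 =-25.95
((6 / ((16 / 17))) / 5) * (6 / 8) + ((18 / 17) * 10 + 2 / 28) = 221167 / 19040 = 11.62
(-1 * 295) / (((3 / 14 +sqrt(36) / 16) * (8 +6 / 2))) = -16520 / 363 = -45.51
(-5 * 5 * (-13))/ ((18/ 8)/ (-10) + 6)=13000/ 231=56.28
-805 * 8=-6440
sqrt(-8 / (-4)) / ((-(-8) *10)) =sqrt(2) / 80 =0.02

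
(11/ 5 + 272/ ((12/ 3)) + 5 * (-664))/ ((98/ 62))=-503719/ 245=-2056.00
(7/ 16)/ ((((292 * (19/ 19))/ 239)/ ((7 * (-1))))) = -2.51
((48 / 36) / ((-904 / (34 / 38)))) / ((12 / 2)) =-17 / 77292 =-0.00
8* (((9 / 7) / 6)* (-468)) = -5616 / 7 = -802.29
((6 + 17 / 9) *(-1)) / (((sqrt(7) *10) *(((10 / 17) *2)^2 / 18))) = -20519 *sqrt(7) / 14000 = -3.88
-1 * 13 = -13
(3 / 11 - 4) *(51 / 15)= -697 / 55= -12.67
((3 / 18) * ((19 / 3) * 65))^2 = 1525225 / 324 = 4707.48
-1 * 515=-515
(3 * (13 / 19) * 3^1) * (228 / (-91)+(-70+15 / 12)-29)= -328437 / 532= -617.36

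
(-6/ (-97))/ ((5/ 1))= 0.01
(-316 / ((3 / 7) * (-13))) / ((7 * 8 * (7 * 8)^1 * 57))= 79 / 248976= 0.00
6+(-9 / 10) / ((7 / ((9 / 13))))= 5379 / 910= 5.91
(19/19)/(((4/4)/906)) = 906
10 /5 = 2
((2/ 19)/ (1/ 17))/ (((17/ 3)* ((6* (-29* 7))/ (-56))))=8/ 551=0.01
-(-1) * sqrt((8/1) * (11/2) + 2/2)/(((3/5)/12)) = 60 * sqrt(5) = 134.16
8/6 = 4/3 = 1.33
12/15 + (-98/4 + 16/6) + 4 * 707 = 84209/30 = 2806.97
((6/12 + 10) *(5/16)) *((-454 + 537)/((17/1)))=8715/544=16.02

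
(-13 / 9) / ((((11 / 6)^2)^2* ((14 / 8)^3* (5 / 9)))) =-1078272 / 25109315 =-0.04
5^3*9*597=671625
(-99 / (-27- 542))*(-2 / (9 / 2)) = -44 / 569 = -0.08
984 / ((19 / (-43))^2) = 1819416 / 361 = 5039.93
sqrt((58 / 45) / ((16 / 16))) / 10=sqrt(290) / 150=0.11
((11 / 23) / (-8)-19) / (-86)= 3507 / 15824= 0.22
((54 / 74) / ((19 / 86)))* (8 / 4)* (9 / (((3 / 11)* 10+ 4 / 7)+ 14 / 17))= 13677741 / 948347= 14.42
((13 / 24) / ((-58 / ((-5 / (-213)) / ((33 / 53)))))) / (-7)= 3445 / 68490576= 0.00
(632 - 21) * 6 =3666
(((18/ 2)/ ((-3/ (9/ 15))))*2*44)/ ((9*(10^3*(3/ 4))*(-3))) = 44/ 5625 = 0.01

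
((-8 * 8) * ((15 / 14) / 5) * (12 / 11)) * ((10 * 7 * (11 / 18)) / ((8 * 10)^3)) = -1 / 800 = -0.00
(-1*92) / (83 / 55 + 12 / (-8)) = -10120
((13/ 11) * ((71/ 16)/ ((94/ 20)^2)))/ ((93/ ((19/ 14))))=438425/ 126549192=0.00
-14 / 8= -7 / 4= -1.75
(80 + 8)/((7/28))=352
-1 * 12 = -12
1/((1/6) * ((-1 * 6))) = -1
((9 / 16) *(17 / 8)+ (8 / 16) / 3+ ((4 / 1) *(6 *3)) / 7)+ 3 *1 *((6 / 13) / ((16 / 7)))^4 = 28627175471 / 2456702976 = 11.65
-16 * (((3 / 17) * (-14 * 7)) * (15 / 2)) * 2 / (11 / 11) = 70560 / 17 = 4150.59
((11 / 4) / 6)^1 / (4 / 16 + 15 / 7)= 77 / 402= 0.19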